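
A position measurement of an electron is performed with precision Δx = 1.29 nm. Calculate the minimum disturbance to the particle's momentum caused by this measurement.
4.087 × 10^-26 kg·m/s

The uncertainty principle implies that measuring position disturbs momentum:
ΔxΔp ≥ ℏ/2

When we measure position with precision Δx, we necessarily introduce a momentum uncertainty:
Δp ≥ ℏ/(2Δx)
Δp_min = (1.055e-34 J·s) / (2 × 1.290e-09 m)
Δp_min = 4.087e-26 kg·m/s

The more precisely we measure position, the greater the momentum disturbance.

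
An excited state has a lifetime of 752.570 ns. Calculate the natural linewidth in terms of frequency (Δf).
105.741 kHz

Using the energy-time uncertainty principle and E = hf:
ΔEΔt ≥ ℏ/2
hΔf·Δt ≥ ℏ/2

The minimum frequency uncertainty is:
Δf = ℏ/(2hτ) = 1/(4πτ)
Δf = 1/(4π × 7.526e-07 s)
Δf = 1.057e+05 Hz = 105.741 kHz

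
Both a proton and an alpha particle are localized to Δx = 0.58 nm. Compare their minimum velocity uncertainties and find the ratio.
The proton has the larger minimum velocity uncertainty, by a ratio of 4.0.

For both particles, Δp_min = ℏ/(2Δx) = 9.091e-26 kg·m/s (same for both).

The velocity uncertainty is Δv = Δp/m:
- proton: Δv = 9.091e-26 / 1.673e-27 = 5.435e+01 m/s = 54.353 m/s
- alpha particle: Δv = 9.091e-26 / 6.645e-27 = 1.368e+01 m/s = 13.682 m/s

Ratio: 5.435e+01 / 1.368e+01 = 4.0

The lighter particle has larger velocity uncertainty because Δv ∝ 1/m.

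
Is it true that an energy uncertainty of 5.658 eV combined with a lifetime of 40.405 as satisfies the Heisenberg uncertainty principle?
No, it violates the uncertainty relation.

Calculate the product ΔEΔt:
ΔE = 5.658 eV = 9.065e-19 J
ΔEΔt = (9.065e-19 J) × (4.041e-17 s)
ΔEΔt = 3.663e-35 J·s

Compare to the minimum allowed value ℏ/2:
ℏ/2 = 5.273e-35 J·s

Since ΔEΔt = 3.663e-35 J·s < 5.273e-35 J·s = ℏ/2,
this violates the uncertainty relation.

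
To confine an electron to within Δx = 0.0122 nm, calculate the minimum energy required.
63.995 eV

Localizing a particle requires giving it sufficient momentum uncertainty:

1. From uncertainty principle: Δp ≥ ℏ/(2Δx)
   Δp_min = (1.055e-34 J·s) / (2 × 1.220e-11 m)
   Δp_min = 4.322e-24 kg·m/s

2. This momentum uncertainty corresponds to kinetic energy:
   KE ≈ (Δp)²/(2m) = (4.322e-24)²/(2 × 9.109e-31 kg)
   KE = 1.025e-17 J = 63.995 eV

Tighter localization requires more energy.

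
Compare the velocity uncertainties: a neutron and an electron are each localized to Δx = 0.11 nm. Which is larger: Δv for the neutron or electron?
The electron has the larger minimum velocity uncertainty, by a ratio of 1838.7.

For both particles, Δp_min = ℏ/(2Δx) = 4.794e-25 kg·m/s (same for both).

The velocity uncertainty is Δv = Δp/m:
- neutron: Δv = 4.794e-25 / 1.675e-27 = 2.862e+02 m/s = 286.192 m/s
- electron: Δv = 4.794e-25 / 9.109e-31 = 5.262e+05 m/s = 526.217 km/s

Ratio: 5.262e+05 / 2.862e+02 = 1838.7

The lighter particle has larger velocity uncertainty because Δv ∝ 1/m.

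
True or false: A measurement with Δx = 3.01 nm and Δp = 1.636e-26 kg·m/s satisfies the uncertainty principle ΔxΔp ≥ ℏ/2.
No, it violates the uncertainty principle (impossible measurement).

Calculate the product ΔxΔp:
ΔxΔp = (3.010e-09 m) × (1.636e-26 kg·m/s)
ΔxΔp = 4.924e-35 J·s

Compare to the minimum allowed value ℏ/2:
ℏ/2 = 5.273e-35 J·s

Since ΔxΔp = 4.924e-35 J·s < 5.273e-35 J·s = ℏ/2,
the measurement violates the uncertainty principle.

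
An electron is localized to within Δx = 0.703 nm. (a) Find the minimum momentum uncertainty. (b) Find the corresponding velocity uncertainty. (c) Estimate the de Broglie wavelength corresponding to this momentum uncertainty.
(a) Δp_min = 7.501 × 10^-26 kg·m/s
(b) Δv_min = 82.338 km/s
(c) λ_dB = 8.834 nm

Step-by-step:

(a) From the uncertainty principle:
Δp_min = ℏ/(2Δx) = (1.055e-34 J·s)/(2 × 7.030e-10 m) = 7.501e-26 kg·m/s

(b) The velocity uncertainty:
Δv = Δp/m = (7.501e-26 kg·m/s)/(9.109e-31 kg) = 8.234e+04 m/s = 82.338 km/s

(c) The de Broglie wavelength for this momentum:
λ = h/p = (6.626e-34 J·s)/(7.501e-26 kg·m/s) = 8.834e-09 m = 8.834 nm

Note: The de Broglie wavelength is comparable to the localization size, as expected from wave-particle duality.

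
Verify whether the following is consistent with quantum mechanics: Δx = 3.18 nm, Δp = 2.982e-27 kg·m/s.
No, it violates the uncertainty principle (impossible measurement).

Calculate the product ΔxΔp:
ΔxΔp = (3.180e-09 m) × (2.982e-27 kg·m/s)
ΔxΔp = 9.483e-36 J·s

Compare to the minimum allowed value ℏ/2:
ℏ/2 = 5.273e-35 J·s

Since ΔxΔp = 9.483e-36 J·s < 5.273e-35 J·s = ℏ/2,
the measurement violates the uncertainty principle.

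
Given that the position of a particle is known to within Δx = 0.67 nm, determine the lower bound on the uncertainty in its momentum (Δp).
7.870 × 10^-26 kg·m/s

Using the Heisenberg uncertainty principle:
ΔxΔp ≥ ℏ/2

The minimum uncertainty in momentum is:
Δp_min = ℏ/(2Δx)
Δp_min = (1.055e-34 J·s) / (2 × 6.700e-10 m)
Δp_min = 7.870e-26 kg·m/s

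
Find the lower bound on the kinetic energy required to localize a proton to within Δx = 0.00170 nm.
1.795 eV

Localizing a particle requires giving it sufficient momentum uncertainty:

1. From uncertainty principle: Δp ≥ ℏ/(2Δx)
   Δp_min = (1.055e-34 J·s) / (2 × 1.700e-12 m)
   Δp_min = 3.102e-23 kg·m/s

2. This momentum uncertainty corresponds to kinetic energy:
   KE ≈ (Δp)²/(2m) = (3.102e-23)²/(2 × 1.673e-27 kg)
   KE = 2.876e-19 J = 1.795 eV

Tighter localization requires more energy.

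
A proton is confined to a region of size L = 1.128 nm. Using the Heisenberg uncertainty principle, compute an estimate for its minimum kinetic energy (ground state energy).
4.077 μeV

Using the uncertainty principle to estimate ground state energy:

1. The position uncertainty is approximately the confinement size:
   Δx ≈ L = 1.128e-09 m

2. From ΔxΔp ≥ ℏ/2, the minimum momentum uncertainty is:
   Δp ≈ ℏ/(2L) = 4.675e-26 kg·m/s

3. The kinetic energy is approximately:
   KE ≈ (Δp)²/(2m) = (4.675e-26)²/(2 × 1.673e-27 kg)
   KE ≈ 6.532e-25 J = 4.077 μeV

This is an order-of-magnitude estimate of the ground state energy.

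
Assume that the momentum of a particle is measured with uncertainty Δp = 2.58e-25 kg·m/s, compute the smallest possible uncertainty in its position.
204.374 pm

Using the Heisenberg uncertainty principle:
ΔxΔp ≥ ℏ/2

The minimum uncertainty in position is:
Δx_min = ℏ/(2Δp)
Δx_min = (1.055e-34 J·s) / (2 × 2.580e-25 kg·m/s)
Δx_min = 2.044e-10 m = 204.374 pm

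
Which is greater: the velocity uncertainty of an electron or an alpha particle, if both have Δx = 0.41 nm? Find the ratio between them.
The electron has the larger minimum velocity uncertainty, by a ratio of 7294.3.

For both particles, Δp_min = ℏ/(2Δx) = 1.286e-25 kg·m/s (same for both).

The velocity uncertainty is Δv = Δp/m:
- electron: Δv = 1.286e-25 / 9.109e-31 = 1.412e+05 m/s = 141.180 km/s
- alpha particle: Δv = 1.286e-25 / 6.645e-27 = 1.935e+01 m/s = 19.355 m/s

Ratio: 1.412e+05 / 1.935e+01 = 7294.3

The lighter particle has larger velocity uncertainty because Δv ∝ 1/m.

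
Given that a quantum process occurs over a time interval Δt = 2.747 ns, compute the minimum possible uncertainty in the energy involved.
119.806 neV

Using the energy-time uncertainty principle:
ΔEΔt ≥ ℏ/2

The minimum uncertainty in energy is:
ΔE_min = ℏ/(2Δt)
ΔE_min = (1.055e-34 J·s) / (2 × 2.747e-09 s)
ΔE_min = 1.919e-26 J = 119.806 neV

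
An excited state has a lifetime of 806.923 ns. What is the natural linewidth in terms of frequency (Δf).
98.618 kHz

Using the energy-time uncertainty principle and E = hf:
ΔEΔt ≥ ℏ/2
hΔf·Δt ≥ ℏ/2

The minimum frequency uncertainty is:
Δf = ℏ/(2hτ) = 1/(4πτ)
Δf = 1/(4π × 8.069e-07 s)
Δf = 9.862e+04 Hz = 98.618 kHz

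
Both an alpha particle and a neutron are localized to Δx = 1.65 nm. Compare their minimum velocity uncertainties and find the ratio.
The neutron has the larger minimum velocity uncertainty, by a ratio of 4.0.

For both particles, Δp_min = ℏ/(2Δx) = 3.196e-26 kg·m/s (same for both).

The velocity uncertainty is Δv = Δp/m:
- alpha particle: Δv = 3.196e-26 / 6.645e-27 = 4.809e+00 m/s = 4.809 m/s
- neutron: Δv = 3.196e-26 / 1.675e-27 = 1.908e+01 m/s = 19.079 m/s

Ratio: 1.908e+01 / 4.809e+00 = 4.0

The lighter particle has larger velocity uncertainty because Δv ∝ 1/m.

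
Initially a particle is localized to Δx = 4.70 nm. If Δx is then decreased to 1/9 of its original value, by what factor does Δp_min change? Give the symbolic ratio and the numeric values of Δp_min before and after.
Original Δp_min = 1.122 × 10^-26 kg·m/s; new Δp'_min = 1.010 × 10^-25 kg·m/s; ratio Δp'_min/Δp_min = 9.

From the uncertainty principle ΔxΔp ≥ ℏ/2, the minimum momentum uncertainty is Δp_min = ℏ/(2Δx).

Original (Δx = 4.70 nm = 4.700e-09 m):
Δp_min = (1.055e-34 J·s)/(2 × 4.700e-09 m) = 1.122e-26 kg·m/s

When Δx → (1/9)Δx:
Δp'_min = ℏ/(2 × (1/9)Δx) = 9 × ℏ/(2Δx) = 9 × Δp_min
Δp'_min = 9 × 1.122e-26 kg·m/s = 1.010e-25 kg·m/s

Since Δp_min ∝ 1/Δx, when Δx is decreased to 1/9 of its original value, Δp_min increases to 9 times its original value.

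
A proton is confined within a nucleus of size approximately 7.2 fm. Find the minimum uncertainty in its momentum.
7.323 × 10^-21 kg·m/s

Using the Heisenberg uncertainty principle:
ΔxΔp ≥ ℏ/2

With Δx ≈ L = 7.200e-15 m (the confinement size):
Δp_min = ℏ/(2Δx)
Δp_min = (1.055e-34 J·s) / (2 × 7.200e-15 m)
Δp_min = 7.323e-21 kg·m/s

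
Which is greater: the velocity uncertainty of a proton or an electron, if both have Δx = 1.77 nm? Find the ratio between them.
The electron has the larger minimum velocity uncertainty, by a ratio of 1836.2.

For both particles, Δp_min = ℏ/(2Δx) = 2.979e-26 kg·m/s (same for both).

The velocity uncertainty is Δv = Δp/m:
- proton: Δv = 2.979e-26 / 1.673e-27 = 1.781e+01 m/s = 17.810 m/s
- electron: Δv = 2.979e-26 / 9.109e-31 = 3.270e+04 m/s = 32.703 km/s

Ratio: 3.270e+04 / 1.781e+01 = 1836.2

The lighter particle has larger velocity uncertainty because Δv ∝ 1/m.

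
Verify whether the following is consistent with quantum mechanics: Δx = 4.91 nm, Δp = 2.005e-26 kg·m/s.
Yes, it satisfies the uncertainty principle.

Calculate the product ΔxΔp:
ΔxΔp = (4.910e-09 m) × (2.005e-26 kg·m/s)
ΔxΔp = 9.845e-35 J·s

Compare to the minimum allowed value ℏ/2:
ℏ/2 = 5.273e-35 J·s

Since ΔxΔp = 9.845e-35 J·s ≥ 5.273e-35 J·s = ℏ/2,
the measurement satisfies the uncertainty principle.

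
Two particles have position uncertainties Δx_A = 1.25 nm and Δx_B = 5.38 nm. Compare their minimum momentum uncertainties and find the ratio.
Particle A has the larger minimum momentum uncertainty, by a factor of 4.30.

For each particle, the minimum momentum uncertainty is Δp_min = ℏ/(2Δx):

Particle A: Δp_A = ℏ/(2×1.250e-09 m) = 4.218e-26 kg·m/s
Particle B: Δp_B = ℏ/(2×5.380e-09 m) = 9.801e-27 kg·m/s

Ratio: Δp_A/Δp_B = 4.30

Since Δp_min ∝ 1/Δx, the particle with smaller position uncertainty (A) has larger momentum uncertainty.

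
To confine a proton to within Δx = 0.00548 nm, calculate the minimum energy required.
172.740 meV

Localizing a particle requires giving it sufficient momentum uncertainty:

1. From uncertainty principle: Δp ≥ ℏ/(2Δx)
   Δp_min = (1.055e-34 J·s) / (2 × 5.480e-12 m)
   Δp_min = 9.622e-24 kg·m/s

2. This momentum uncertainty corresponds to kinetic energy:
   KE ≈ (Δp)²/(2m) = (9.622e-24)²/(2 × 1.673e-27 kg)
   KE = 2.768e-20 J = 172.740 meV

Tighter localization requires more energy.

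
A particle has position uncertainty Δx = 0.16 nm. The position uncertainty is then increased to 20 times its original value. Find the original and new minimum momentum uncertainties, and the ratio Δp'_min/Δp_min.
Original Δp_min = 3.296 × 10^-25 kg·m/s; new Δp'_min = 1.648 × 10^-26 kg·m/s; ratio Δp'_min/Δp_min = 1/20.

From the uncertainty principle ΔxΔp ≥ ℏ/2, the minimum momentum uncertainty is Δp_min = ℏ/(2Δx).

Original (Δx = 0.16 nm = 1.600e-10 m):
Δp_min = (1.055e-34 J·s)/(2 × 1.600e-10 m) = 3.296e-25 kg·m/s

When Δx → 20Δx:
Δp'_min = ℏ/(2 × 20Δx) = (1/20) × ℏ/(2Δx) = (1/20) × Δp_min
Δp'_min = 1/20 × 3.296e-25 kg·m/s = 1.648e-26 kg·m/s

Since Δp_min ∝ 1/Δx, when Δx is increased to 20 times its original value, Δp_min decreases to 1/20 of its original value.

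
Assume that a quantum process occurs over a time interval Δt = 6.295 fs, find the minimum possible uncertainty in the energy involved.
52.281 meV

Using the energy-time uncertainty principle:
ΔEΔt ≥ ℏ/2

The minimum uncertainty in energy is:
ΔE_min = ℏ/(2Δt)
ΔE_min = (1.055e-34 J·s) / (2 × 6.295e-15 s)
ΔE_min = 8.376e-21 J = 52.281 meV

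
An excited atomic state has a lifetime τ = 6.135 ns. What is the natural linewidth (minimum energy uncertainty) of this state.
53.644 neV

Using the energy-time uncertainty principle:
ΔEΔt ≥ ℏ/2

The lifetime τ represents the time uncertainty Δt.
The natural linewidth (minimum energy uncertainty) is:

ΔE = ℏ/(2τ)
ΔE = (1.055e-34 J·s) / (2 × 6.135e-09 s)
ΔE = 8.595e-27 J = 53.644 neV

This natural linewidth limits the precision of spectroscopic measurements.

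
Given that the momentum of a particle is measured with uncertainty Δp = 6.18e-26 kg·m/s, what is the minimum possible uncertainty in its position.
853.213 pm

Using the Heisenberg uncertainty principle:
ΔxΔp ≥ ℏ/2

The minimum uncertainty in position is:
Δx_min = ℏ/(2Δp)
Δx_min = (1.055e-34 J·s) / (2 × 6.180e-26 kg·m/s)
Δx_min = 8.532e-10 m = 853.213 pm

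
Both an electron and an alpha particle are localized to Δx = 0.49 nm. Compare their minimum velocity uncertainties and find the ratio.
The electron has the larger minimum velocity uncertainty, by a ratio of 7294.3.

For both particles, Δp_min = ℏ/(2Δx) = 1.076e-25 kg·m/s (same for both).

The velocity uncertainty is Δv = Δp/m:
- electron: Δv = 1.076e-25 / 9.109e-31 = 1.181e+05 m/s = 118.130 km/s
- alpha particle: Δv = 1.076e-25 / 6.645e-27 = 1.619e+01 m/s = 16.195 m/s

Ratio: 1.181e+05 / 1.619e+01 = 7294.3

The lighter particle has larger velocity uncertainty because Δv ∝ 1/m.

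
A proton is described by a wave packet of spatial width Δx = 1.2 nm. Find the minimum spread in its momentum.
4.394 × 10^-26 kg·m/s

For a wave packet, the spatial width Δx and momentum spread Δp are related by the uncertainty principle:
ΔxΔp ≥ ℏ/2

The minimum momentum spread is:
Δp_min = ℏ/(2Δx)
Δp_min = (1.055e-34 J·s) / (2 × 1.200e-09 m)
Δp_min = 4.394e-26 kg·m/s

A wave packet cannot have both a well-defined position and well-defined momentum.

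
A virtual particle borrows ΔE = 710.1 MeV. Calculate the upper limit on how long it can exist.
4.635 × 10^-25 s

Using the energy-time uncertainty principle:
ΔEΔt ≥ ℏ/2

For a virtual particle borrowing energy ΔE, the maximum lifetime is:
Δt_max = ℏ/(2ΔE)

Converting energy:
ΔE = 710.1 MeV = 1.138e-10 J

Δt_max = (1.055e-34 J·s) / (2 × 1.138e-10 J)
Δt_max = 4.635e-25 s = 4.635 × 10^-25 s

Virtual particles with higher borrowed energy exist for shorter times.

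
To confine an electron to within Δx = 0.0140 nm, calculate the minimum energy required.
48.597 eV

Localizing a particle requires giving it sufficient momentum uncertainty:

1. From uncertainty principle: Δp ≥ ℏ/(2Δx)
   Δp_min = (1.055e-34 J·s) / (2 × 1.400e-11 m)
   Δp_min = 3.766e-24 kg·m/s

2. This momentum uncertainty corresponds to kinetic energy:
   KE ≈ (Δp)²/(2m) = (3.766e-24)²/(2 × 9.109e-31 kg)
   KE = 7.786e-18 J = 48.597 eV

Tighter localization requires more energy.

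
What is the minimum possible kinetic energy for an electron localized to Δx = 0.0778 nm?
1.574 eV

Localizing a particle requires giving it sufficient momentum uncertainty:

1. From uncertainty principle: Δp ≥ ℏ/(2Δx)
   Δp_min = (1.055e-34 J·s) / (2 × 7.780e-11 m)
   Δp_min = 6.777e-25 kg·m/s

2. This momentum uncertainty corresponds to kinetic energy:
   KE ≈ (Δp)²/(2m) = (6.777e-25)²/(2 × 9.109e-31 kg)
   KE = 2.521e-19 J = 1.574 eV

Tighter localization requires more energy.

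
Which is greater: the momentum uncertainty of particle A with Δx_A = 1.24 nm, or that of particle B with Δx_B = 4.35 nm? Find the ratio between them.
Particle A has the larger minimum momentum uncertainty, by a factor of 3.51.

For each particle, the minimum momentum uncertainty is Δp_min = ℏ/(2Δx):

Particle A: Δp_A = ℏ/(2×1.240e-09 m) = 4.252e-26 kg·m/s
Particle B: Δp_B = ℏ/(2×4.350e-09 m) = 1.212e-26 kg·m/s

Ratio: Δp_A/Δp_B = 3.51

Since Δp_min ∝ 1/Δx, the particle with smaller position uncertainty (A) has larger momentum uncertainty.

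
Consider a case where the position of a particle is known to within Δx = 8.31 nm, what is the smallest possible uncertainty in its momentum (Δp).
6.345 × 10^-27 kg·m/s

Using the Heisenberg uncertainty principle:
ΔxΔp ≥ ℏ/2

The minimum uncertainty in momentum is:
Δp_min = ℏ/(2Δx)
Δp_min = (1.055e-34 J·s) / (2 × 8.310e-09 m)
Δp_min = 6.345e-27 kg·m/s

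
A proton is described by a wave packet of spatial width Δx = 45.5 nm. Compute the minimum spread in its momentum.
1.159 × 10^-27 kg·m/s

For a wave packet, the spatial width Δx and momentum spread Δp are related by the uncertainty principle:
ΔxΔp ≥ ℏ/2

The minimum momentum spread is:
Δp_min = ℏ/(2Δx)
Δp_min = (1.055e-34 J·s) / (2 × 4.550e-08 m)
Δp_min = 1.159e-27 kg·m/s

A wave packet cannot have both a well-defined position and well-defined momentum.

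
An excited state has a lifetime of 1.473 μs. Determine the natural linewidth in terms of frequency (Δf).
54.024 kHz

Using the energy-time uncertainty principle and E = hf:
ΔEΔt ≥ ℏ/2
hΔf·Δt ≥ ℏ/2

The minimum frequency uncertainty is:
Δf = ℏ/(2hτ) = 1/(4πτ)
Δf = 1/(4π × 1.473e-06 s)
Δf = 5.402e+04 Hz = 54.024 kHz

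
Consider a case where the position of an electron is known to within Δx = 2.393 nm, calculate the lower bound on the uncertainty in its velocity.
24.189 km/s

Using the Heisenberg uncertainty principle and Δp = mΔv:
ΔxΔp ≥ ℏ/2
Δx(mΔv) ≥ ℏ/2

The minimum uncertainty in velocity is:
Δv_min = ℏ/(2mΔx)
Δv_min = (1.055e-34 J·s) / (2 × 9.109e-31 kg × 2.393e-09 m)
Δv_min = 2.419e+04 m/s = 24.189 km/s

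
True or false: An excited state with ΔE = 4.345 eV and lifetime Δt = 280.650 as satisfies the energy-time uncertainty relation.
Yes, it satisfies the uncertainty relation.

Calculate the product ΔEΔt:
ΔE = 4.345 eV = 6.961e-19 J
ΔEΔt = (6.961e-19 J) × (2.806e-16 s)
ΔEΔt = 1.954e-34 J·s

Compare to the minimum allowed value ℏ/2:
ℏ/2 = 5.273e-35 J·s

Since ΔEΔt = 1.954e-34 J·s ≥ 5.273e-35 J·s = ℏ/2,
this satisfies the uncertainty relation.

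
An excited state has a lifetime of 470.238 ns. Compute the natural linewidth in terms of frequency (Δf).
169.228 kHz

Using the energy-time uncertainty principle and E = hf:
ΔEΔt ≥ ℏ/2
hΔf·Δt ≥ ℏ/2

The minimum frequency uncertainty is:
Δf = ℏ/(2hτ) = 1/(4πτ)
Δf = 1/(4π × 4.702e-07 s)
Δf = 1.692e+05 Hz = 169.228 kHz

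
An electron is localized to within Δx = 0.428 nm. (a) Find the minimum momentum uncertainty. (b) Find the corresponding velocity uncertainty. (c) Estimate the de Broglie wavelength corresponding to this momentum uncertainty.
(a) Δp_min = 1.232 × 10^-25 kg·m/s
(b) Δv_min = 135.243 km/s
(c) λ_dB = 5.378 nm

Step-by-step:

(a) From the uncertainty principle:
Δp_min = ℏ/(2Δx) = (1.055e-34 J·s)/(2 × 4.280e-10 m) = 1.232e-25 kg·m/s

(b) The velocity uncertainty:
Δv = Δp/m = (1.232e-25 kg·m/s)/(9.109e-31 kg) = 1.352e+05 m/s = 135.243 km/s

(c) The de Broglie wavelength for this momentum:
λ = h/p = (6.626e-34 J·s)/(1.232e-25 kg·m/s) = 5.378e-09 m = 5.378 nm

Note: The de Broglie wavelength is comparable to the localization size, as expected from wave-particle duality.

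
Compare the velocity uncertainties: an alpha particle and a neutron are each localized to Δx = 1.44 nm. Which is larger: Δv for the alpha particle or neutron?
The neutron has the larger minimum velocity uncertainty, by a ratio of 4.0.

For both particles, Δp_min = ℏ/(2Δx) = 3.662e-26 kg·m/s (same for both).

The velocity uncertainty is Δv = Δp/m:
- alpha particle: Δv = 3.662e-26 / 6.645e-27 = 5.511e+00 m/s = 5.511 m/s
- neutron: Δv = 3.662e-26 / 1.675e-27 = 2.186e+01 m/s = 21.862 m/s

Ratio: 2.186e+01 / 5.511e+00 = 4.0

The lighter particle has larger velocity uncertainty because Δv ∝ 1/m.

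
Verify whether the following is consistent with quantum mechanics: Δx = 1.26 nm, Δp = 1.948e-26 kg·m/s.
No, it violates the uncertainty principle (impossible measurement).

Calculate the product ΔxΔp:
ΔxΔp = (1.260e-09 m) × (1.948e-26 kg·m/s)
ΔxΔp = 2.454e-35 J·s

Compare to the minimum allowed value ℏ/2:
ℏ/2 = 5.273e-35 J·s

Since ΔxΔp = 2.454e-35 J·s < 5.273e-35 J·s = ℏ/2,
the measurement violates the uncertainty principle.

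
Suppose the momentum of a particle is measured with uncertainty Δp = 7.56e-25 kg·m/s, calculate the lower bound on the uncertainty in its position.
69.747 pm

Using the Heisenberg uncertainty principle:
ΔxΔp ≥ ℏ/2

The minimum uncertainty in position is:
Δx_min = ℏ/(2Δp)
Δx_min = (1.055e-34 J·s) / (2 × 7.560e-25 kg·m/s)
Δx_min = 6.975e-11 m = 69.747 pm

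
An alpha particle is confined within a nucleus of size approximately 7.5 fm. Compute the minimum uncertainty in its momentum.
7.030 × 10^-21 kg·m/s

Using the Heisenberg uncertainty principle:
ΔxΔp ≥ ℏ/2

With Δx ≈ L = 7.500e-15 m (the confinement size):
Δp_min = ℏ/(2Δx)
Δp_min = (1.055e-34 J·s) / (2 × 7.500e-15 m)
Δp_min = 7.030e-21 kg·m/s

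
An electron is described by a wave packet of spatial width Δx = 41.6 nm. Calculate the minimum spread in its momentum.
1.268 × 10^-27 kg·m/s

For a wave packet, the spatial width Δx and momentum spread Δp are related by the uncertainty principle:
ΔxΔp ≥ ℏ/2

The minimum momentum spread is:
Δp_min = ℏ/(2Δx)
Δp_min = (1.055e-34 J·s) / (2 × 4.160e-08 m)
Δp_min = 1.268e-27 kg·m/s

A wave packet cannot have both a well-defined position and well-defined momentum.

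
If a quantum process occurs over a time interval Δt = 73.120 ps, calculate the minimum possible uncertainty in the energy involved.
4.501 μeV

Using the energy-time uncertainty principle:
ΔEΔt ≥ ℏ/2

The minimum uncertainty in energy is:
ΔE_min = ℏ/(2Δt)
ΔE_min = (1.055e-34 J·s) / (2 × 7.312e-11 s)
ΔE_min = 7.211e-25 J = 4.501 μeV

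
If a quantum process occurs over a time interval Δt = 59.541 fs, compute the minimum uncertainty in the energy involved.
5.527 meV

Using the energy-time uncertainty principle:
ΔEΔt ≥ ℏ/2

The minimum uncertainty in energy is:
ΔE_min = ℏ/(2Δt)
ΔE_min = (1.055e-34 J·s) / (2 × 5.954e-14 s)
ΔE_min = 8.856e-22 J = 5.527 meV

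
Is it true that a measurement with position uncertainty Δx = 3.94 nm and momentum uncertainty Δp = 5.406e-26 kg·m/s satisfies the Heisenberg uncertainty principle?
Yes, it satisfies the uncertainty principle.

Calculate the product ΔxΔp:
ΔxΔp = (3.940e-09 m) × (5.406e-26 kg·m/s)
ΔxΔp = 2.130e-34 J·s

Compare to the minimum allowed value ℏ/2:
ℏ/2 = 5.273e-35 J·s

Since ΔxΔp = 2.130e-34 J·s ≥ 5.273e-35 J·s = ℏ/2,
the measurement satisfies the uncertainty principle.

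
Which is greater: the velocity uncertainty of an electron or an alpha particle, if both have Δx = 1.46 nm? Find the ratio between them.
The electron has the larger minimum velocity uncertainty, by a ratio of 7294.3.

For both particles, Δp_min = ℏ/(2Δx) = 3.612e-26 kg·m/s (same for both).

The velocity uncertainty is Δv = Δp/m:
- electron: Δv = 3.612e-26 / 9.109e-31 = 3.965e+04 m/s = 39.646 km/s
- alpha particle: Δv = 3.612e-26 / 6.645e-27 = 5.435e+00 m/s = 5.435 m/s

Ratio: 3.965e+04 / 5.435e+00 = 7294.3

The lighter particle has larger velocity uncertainty because Δv ∝ 1/m.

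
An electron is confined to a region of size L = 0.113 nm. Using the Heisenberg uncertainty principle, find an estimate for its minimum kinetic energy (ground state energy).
745.944 meV

Using the uncertainty principle to estimate ground state energy:

1. The position uncertainty is approximately the confinement size:
   Δx ≈ L = 1.130e-10 m

2. From ΔxΔp ≥ ℏ/2, the minimum momentum uncertainty is:
   Δp ≈ ℏ/(2L) = 4.666e-25 kg·m/s

3. The kinetic energy is approximately:
   KE ≈ (Δp)²/(2m) = (4.666e-25)²/(2 × 9.109e-31 kg)
   KE ≈ 1.195e-19 J = 745.944 meV

This is an order-of-magnitude estimate of the ground state energy.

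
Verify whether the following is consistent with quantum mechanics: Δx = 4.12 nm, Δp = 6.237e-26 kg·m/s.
Yes, it satisfies the uncertainty principle.

Calculate the product ΔxΔp:
ΔxΔp = (4.120e-09 m) × (6.237e-26 kg·m/s)
ΔxΔp = 2.570e-34 J·s

Compare to the minimum allowed value ℏ/2:
ℏ/2 = 5.273e-35 J·s

Since ΔxΔp = 2.570e-34 J·s ≥ 5.273e-35 J·s = ℏ/2,
the measurement satisfies the uncertainty principle.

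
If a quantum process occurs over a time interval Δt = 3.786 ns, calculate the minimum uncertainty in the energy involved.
86.927 neV

Using the energy-time uncertainty principle:
ΔEΔt ≥ ℏ/2

The minimum uncertainty in energy is:
ΔE_min = ℏ/(2Δt)
ΔE_min = (1.055e-34 J·s) / (2 × 3.786e-09 s)
ΔE_min = 1.393e-26 J = 86.927 neV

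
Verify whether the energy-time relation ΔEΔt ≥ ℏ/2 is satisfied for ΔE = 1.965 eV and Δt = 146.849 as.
No, it violates the uncertainty relation.

Calculate the product ΔEΔt:
ΔE = 1.965 eV = 3.148e-19 J
ΔEΔt = (3.148e-19 J) × (1.468e-16 s)
ΔEΔt = 4.623e-35 J·s

Compare to the minimum allowed value ℏ/2:
ℏ/2 = 5.273e-35 J·s

Since ΔEΔt = 4.623e-35 J·s < 5.273e-35 J·s = ℏ/2,
this violates the uncertainty relation.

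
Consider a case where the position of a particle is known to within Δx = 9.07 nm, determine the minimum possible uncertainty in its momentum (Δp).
5.814 × 10^-27 kg·m/s

Using the Heisenberg uncertainty principle:
ΔxΔp ≥ ℏ/2

The minimum uncertainty in momentum is:
Δp_min = ℏ/(2Δx)
Δp_min = (1.055e-34 J·s) / (2 × 9.070e-09 m)
Δp_min = 5.814e-27 kg·m/s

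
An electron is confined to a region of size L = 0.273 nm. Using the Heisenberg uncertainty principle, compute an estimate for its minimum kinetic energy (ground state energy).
127.802 meV

Using the uncertainty principle to estimate ground state energy:

1. The position uncertainty is approximately the confinement size:
   Δx ≈ L = 2.730e-10 m

2. From ΔxΔp ≥ ℏ/2, the minimum momentum uncertainty is:
   Δp ≈ ℏ/(2L) = 1.931e-25 kg·m/s

3. The kinetic energy is approximately:
   KE ≈ (Δp)²/(2m) = (1.931e-25)²/(2 × 9.109e-31 kg)
   KE ≈ 2.048e-20 J = 127.802 meV

This is an order-of-magnitude estimate of the ground state energy.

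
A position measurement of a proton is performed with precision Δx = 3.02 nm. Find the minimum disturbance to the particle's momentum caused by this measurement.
1.746 × 10^-26 kg·m/s

The uncertainty principle implies that measuring position disturbs momentum:
ΔxΔp ≥ ℏ/2

When we measure position with precision Δx, we necessarily introduce a momentum uncertainty:
Δp ≥ ℏ/(2Δx)
Δp_min = (1.055e-34 J·s) / (2 × 3.020e-09 m)
Δp_min = 1.746e-26 kg·m/s

The more precisely we measure position, the greater the momentum disturbance.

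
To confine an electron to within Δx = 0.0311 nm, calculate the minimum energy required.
9.848 eV

Localizing a particle requires giving it sufficient momentum uncertainty:

1. From uncertainty principle: Δp ≥ ℏ/(2Δx)
   Δp_min = (1.055e-34 J·s) / (2 × 3.110e-11 m)
   Δp_min = 1.695e-24 kg·m/s

2. This momentum uncertainty corresponds to kinetic energy:
   KE ≈ (Δp)²/(2m) = (1.695e-24)²/(2 × 9.109e-31 kg)
   KE = 1.578e-18 J = 9.848 eV

Tighter localization requires more energy.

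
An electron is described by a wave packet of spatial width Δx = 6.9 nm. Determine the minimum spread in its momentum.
7.642 × 10^-27 kg·m/s

For a wave packet, the spatial width Δx and momentum spread Δp are related by the uncertainty principle:
ΔxΔp ≥ ℏ/2

The minimum momentum spread is:
Δp_min = ℏ/(2Δx)
Δp_min = (1.055e-34 J·s) / (2 × 6.900e-09 m)
Δp_min = 7.642e-27 kg·m/s

A wave packet cannot have both a well-defined position and well-defined momentum.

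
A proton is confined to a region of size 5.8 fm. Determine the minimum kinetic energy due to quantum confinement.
154.205 keV

Using the uncertainty principle:

1. Position uncertainty: Δx ≈ 5.800e-15 m
2. Minimum momentum uncertainty: Δp = ℏ/(2Δx) = 9.091e-21 kg·m/s
3. Minimum kinetic energy:
   KE = (Δp)²/(2m) = (9.091e-21)²/(2 × 1.673e-27 kg)
   KE = 2.471e-14 J = 154.205 keV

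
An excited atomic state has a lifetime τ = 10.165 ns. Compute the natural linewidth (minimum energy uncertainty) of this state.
32.376 neV

Using the energy-time uncertainty principle:
ΔEΔt ≥ ℏ/2

The lifetime τ represents the time uncertainty Δt.
The natural linewidth (minimum energy uncertainty) is:

ΔE = ℏ/(2τ)
ΔE = (1.055e-34 J·s) / (2 × 1.016e-08 s)
ΔE = 5.187e-27 J = 32.376 neV

This natural linewidth limits the precision of spectroscopic measurements.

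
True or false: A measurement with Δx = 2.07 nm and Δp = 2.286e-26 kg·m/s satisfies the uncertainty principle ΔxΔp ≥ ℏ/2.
No, it violates the uncertainty principle (impossible measurement).

Calculate the product ΔxΔp:
ΔxΔp = (2.070e-09 m) × (2.286e-26 kg·m/s)
ΔxΔp = 4.732e-35 J·s

Compare to the minimum allowed value ℏ/2:
ℏ/2 = 5.273e-35 J·s

Since ΔxΔp = 4.732e-35 J·s < 5.273e-35 J·s = ℏ/2,
the measurement violates the uncertainty principle.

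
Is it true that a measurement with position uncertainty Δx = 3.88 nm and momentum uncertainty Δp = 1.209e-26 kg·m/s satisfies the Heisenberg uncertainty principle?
No, it violates the uncertainty principle (impossible measurement).

Calculate the product ΔxΔp:
ΔxΔp = (3.880e-09 m) × (1.209e-26 kg·m/s)
ΔxΔp = 4.691e-35 J·s

Compare to the minimum allowed value ℏ/2:
ℏ/2 = 5.273e-35 J·s

Since ΔxΔp = 4.691e-35 J·s < 5.273e-35 J·s = ℏ/2,
the measurement violates the uncertainty principle.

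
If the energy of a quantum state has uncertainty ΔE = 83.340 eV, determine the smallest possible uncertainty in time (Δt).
3.949 as

Using the energy-time uncertainty principle:
ΔEΔt ≥ ℏ/2

The minimum uncertainty in time is:
Δt_min = ℏ/(2ΔE)
Δt_min = (1.055e-34 J·s) / (2 × 1.335e-17 J)
Δt_min = 3.949e-18 s = 3.949 as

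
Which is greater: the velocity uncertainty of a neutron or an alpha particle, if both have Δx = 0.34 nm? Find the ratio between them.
The neutron has the larger minimum velocity uncertainty, by a ratio of 4.0.

For both particles, Δp_min = ℏ/(2Δx) = 1.551e-25 kg·m/s (same for both).

The velocity uncertainty is Δv = Δp/m:
- neutron: Δv = 1.551e-25 / 1.675e-27 = 9.259e+01 m/s = 92.592 m/s
- alpha particle: Δv = 1.551e-25 / 6.645e-27 = 2.334e+01 m/s = 23.340 m/s

Ratio: 9.259e+01 / 2.334e+01 = 4.0

The lighter particle has larger velocity uncertainty because Δv ∝ 1/m.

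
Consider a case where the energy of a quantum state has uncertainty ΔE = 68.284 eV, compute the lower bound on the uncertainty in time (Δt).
4.820 as

Using the energy-time uncertainty principle:
ΔEΔt ≥ ℏ/2

The minimum uncertainty in time is:
Δt_min = ℏ/(2ΔE)
Δt_min = (1.055e-34 J·s) / (2 × 1.094e-17 J)
Δt_min = 4.820e-18 s = 4.820 as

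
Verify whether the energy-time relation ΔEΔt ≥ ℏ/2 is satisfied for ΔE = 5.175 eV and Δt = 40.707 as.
No, it violates the uncertainty relation.

Calculate the product ΔEΔt:
ΔE = 5.175 eV = 8.291e-19 J
ΔEΔt = (8.291e-19 J) × (4.071e-17 s)
ΔEΔt = 3.375e-35 J·s

Compare to the minimum allowed value ℏ/2:
ℏ/2 = 5.273e-35 J·s

Since ΔEΔt = 3.375e-35 J·s < 5.273e-35 J·s = ℏ/2,
this violates the uncertainty relation.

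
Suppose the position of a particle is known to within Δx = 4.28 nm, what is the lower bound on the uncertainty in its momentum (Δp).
1.232 × 10^-26 kg·m/s

Using the Heisenberg uncertainty principle:
ΔxΔp ≥ ℏ/2

The minimum uncertainty in momentum is:
Δp_min = ℏ/(2Δx)
Δp_min = (1.055e-34 J·s) / (2 × 4.280e-09 m)
Δp_min = 1.232e-26 kg·m/s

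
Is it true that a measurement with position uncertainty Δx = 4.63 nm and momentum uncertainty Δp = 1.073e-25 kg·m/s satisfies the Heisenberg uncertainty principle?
Yes, it satisfies the uncertainty principle.

Calculate the product ΔxΔp:
ΔxΔp = (4.630e-09 m) × (1.073e-25 kg·m/s)
ΔxΔp = 4.968e-34 J·s

Compare to the minimum allowed value ℏ/2:
ℏ/2 = 5.273e-35 J·s

Since ΔxΔp = 4.968e-34 J·s ≥ 5.273e-35 J·s = ℏ/2,
the measurement satisfies the uncertainty principle.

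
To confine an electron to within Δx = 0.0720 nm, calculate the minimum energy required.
1.837 eV

Localizing a particle requires giving it sufficient momentum uncertainty:

1. From uncertainty principle: Δp ≥ ℏ/(2Δx)
   Δp_min = (1.055e-34 J·s) / (2 × 7.200e-11 m)
   Δp_min = 7.323e-25 kg·m/s

2. This momentum uncertainty corresponds to kinetic energy:
   KE ≈ (Δp)²/(2m) = (7.323e-25)²/(2 × 9.109e-31 kg)
   KE = 2.944e-19 J = 1.837 eV

Tighter localization requires more energy.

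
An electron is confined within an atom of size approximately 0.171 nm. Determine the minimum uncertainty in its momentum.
3.084 × 10^-25 kg·m/s

Using the Heisenberg uncertainty principle:
ΔxΔp ≥ ℏ/2

With Δx ≈ L = 1.710e-10 m (the confinement size):
Δp_min = ℏ/(2Δx)
Δp_min = (1.055e-34 J·s) / (2 × 1.710e-10 m)
Δp_min = 3.084e-25 kg·m/s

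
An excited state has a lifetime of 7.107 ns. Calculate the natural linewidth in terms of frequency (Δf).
11.197 MHz

Using the energy-time uncertainty principle and E = hf:
ΔEΔt ≥ ℏ/2
hΔf·Δt ≥ ℏ/2

The minimum frequency uncertainty is:
Δf = ℏ/(2hτ) = 1/(4πτ)
Δf = 1/(4π × 7.107e-09 s)
Δf = 1.120e+07 Hz = 11.197 MHz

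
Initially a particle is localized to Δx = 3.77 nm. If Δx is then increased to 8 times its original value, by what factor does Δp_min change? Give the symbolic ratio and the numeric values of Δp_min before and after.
Original Δp_min = 1.399 × 10^-26 kg·m/s; new Δp'_min = 1.748 × 10^-27 kg·m/s; ratio Δp'_min/Δp_min = 1/8.

From the uncertainty principle ΔxΔp ≥ ℏ/2, the minimum momentum uncertainty is Δp_min = ℏ/(2Δx).

Original (Δx = 3.77 nm = 3.770e-09 m):
Δp_min = (1.055e-34 J·s)/(2 × 3.770e-09 m) = 1.399e-26 kg·m/s

When Δx → 8Δx:
Δp'_min = ℏ/(2 × 8Δx) = (1/8) × ℏ/(2Δx) = (1/8) × Δp_min
Δp'_min = 1/8 × 1.399e-26 kg·m/s = 1.748e-27 kg·m/s

Since Δp_min ∝ 1/Δx, when Δx is increased to 8 times its original value, Δp_min decreases to 1/8 of its original value.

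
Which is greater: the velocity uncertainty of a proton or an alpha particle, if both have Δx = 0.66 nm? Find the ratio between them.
The proton has the larger minimum velocity uncertainty, by a ratio of 4.0.

For both particles, Δp_min = ℏ/(2Δx) = 7.989e-26 kg·m/s (same for both).

The velocity uncertainty is Δv = Δp/m:
- proton: Δv = 7.989e-26 / 1.673e-27 = 4.776e+01 m/s = 47.764 m/s
- alpha particle: Δv = 7.989e-26 / 6.645e-27 = 1.202e+01 m/s = 12.023 m/s

Ratio: 4.776e+01 / 1.202e+01 = 4.0

The lighter particle has larger velocity uncertainty because Δv ∝ 1/m.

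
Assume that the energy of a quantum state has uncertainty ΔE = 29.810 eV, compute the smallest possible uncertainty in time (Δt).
11.040 as

Using the energy-time uncertainty principle:
ΔEΔt ≥ ℏ/2

The minimum uncertainty in time is:
Δt_min = ℏ/(2ΔE)
Δt_min = (1.055e-34 J·s) / (2 × 4.776e-18 J)
Δt_min = 1.104e-17 s = 11.040 as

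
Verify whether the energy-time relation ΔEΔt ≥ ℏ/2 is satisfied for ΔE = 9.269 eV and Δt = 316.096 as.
Yes, it satisfies the uncertainty relation.

Calculate the product ΔEΔt:
ΔE = 9.269 eV = 1.485e-18 J
ΔEΔt = (1.485e-18 J) × (3.161e-16 s)
ΔEΔt = 4.694e-34 J·s

Compare to the minimum allowed value ℏ/2:
ℏ/2 = 5.273e-35 J·s

Since ΔEΔt = 4.694e-34 J·s ≥ 5.273e-35 J·s = ℏ/2,
this satisfies the uncertainty relation.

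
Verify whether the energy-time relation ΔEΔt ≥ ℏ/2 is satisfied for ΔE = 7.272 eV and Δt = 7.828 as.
No, it violates the uncertainty relation.

Calculate the product ΔEΔt:
ΔE = 7.272 eV = 1.165e-18 J
ΔEΔt = (1.165e-18 J) × (7.828e-18 s)
ΔEΔt = 9.120e-36 J·s

Compare to the minimum allowed value ℏ/2:
ℏ/2 = 5.273e-35 J·s

Since ΔEΔt = 9.120e-36 J·s < 5.273e-35 J·s = ℏ/2,
this violates the uncertainty relation.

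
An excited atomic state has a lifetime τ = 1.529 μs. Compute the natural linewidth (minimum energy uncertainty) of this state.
215.243 peV

Using the energy-time uncertainty principle:
ΔEΔt ≥ ℏ/2

The lifetime τ represents the time uncertainty Δt.
The natural linewidth (minimum energy uncertainty) is:

ΔE = ℏ/(2τ)
ΔE = (1.055e-34 J·s) / (2 × 1.529e-06 s)
ΔE = 3.449e-29 J = 215.243 peV

This natural linewidth limits the precision of spectroscopic measurements.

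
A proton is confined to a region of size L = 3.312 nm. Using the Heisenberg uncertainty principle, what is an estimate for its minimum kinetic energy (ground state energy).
472.905 neV

Using the uncertainty principle to estimate ground state energy:

1. The position uncertainty is approximately the confinement size:
   Δx ≈ L = 3.312e-09 m

2. From ΔxΔp ≥ ℏ/2, the minimum momentum uncertainty is:
   Δp ≈ ℏ/(2L) = 1.592e-26 kg·m/s

3. The kinetic energy is approximately:
   KE ≈ (Δp)²/(2m) = (1.592e-26)²/(2 × 1.673e-27 kg)
   KE ≈ 7.577e-26 J = 472.905 neV

This is an order-of-magnitude estimate of the ground state energy.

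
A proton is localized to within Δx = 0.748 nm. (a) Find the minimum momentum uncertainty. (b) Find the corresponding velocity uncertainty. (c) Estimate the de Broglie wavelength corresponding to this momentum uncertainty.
(a) Δp_min = 7.049 × 10^-26 kg·m/s
(b) Δv_min = 42.145 m/s
(c) λ_dB = 9.400 nm

Step-by-step:

(a) From the uncertainty principle:
Δp_min = ℏ/(2Δx) = (1.055e-34 J·s)/(2 × 7.480e-10 m) = 7.049e-26 kg·m/s

(b) The velocity uncertainty:
Δv = Δp/m = (7.049e-26 kg·m/s)/(1.673e-27 kg) = 4.215e+01 m/s = 42.145 m/s

(c) The de Broglie wavelength for this momentum:
λ = h/p = (6.626e-34 J·s)/(7.049e-26 kg·m/s) = 9.400e-09 m = 9.400 nm

Note: The de Broglie wavelength is comparable to the localization size, as expected from wave-particle duality.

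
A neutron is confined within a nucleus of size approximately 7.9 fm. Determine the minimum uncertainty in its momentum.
6.675 × 10^-21 kg·m/s

Using the Heisenberg uncertainty principle:
ΔxΔp ≥ ℏ/2

With Δx ≈ L = 7.900e-15 m (the confinement size):
Δp_min = ℏ/(2Δx)
Δp_min = (1.055e-34 J·s) / (2 × 7.900e-15 m)
Δp_min = 6.675e-21 kg·m/s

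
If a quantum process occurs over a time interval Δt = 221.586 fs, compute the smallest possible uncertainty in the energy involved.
1.485 meV

Using the energy-time uncertainty principle:
ΔEΔt ≥ ℏ/2

The minimum uncertainty in energy is:
ΔE_min = ℏ/(2Δt)
ΔE_min = (1.055e-34 J·s) / (2 × 2.216e-13 s)
ΔE_min = 2.380e-22 J = 1.485 meV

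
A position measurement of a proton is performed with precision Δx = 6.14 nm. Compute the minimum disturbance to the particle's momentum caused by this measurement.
8.588 × 10^-27 kg·m/s

The uncertainty principle implies that measuring position disturbs momentum:
ΔxΔp ≥ ℏ/2

When we measure position with precision Δx, we necessarily introduce a momentum uncertainty:
Δp ≥ ℏ/(2Δx)
Δp_min = (1.055e-34 J·s) / (2 × 6.140e-09 m)
Δp_min = 8.588e-27 kg·m/s

The more precisely we measure position, the greater the momentum disturbance.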